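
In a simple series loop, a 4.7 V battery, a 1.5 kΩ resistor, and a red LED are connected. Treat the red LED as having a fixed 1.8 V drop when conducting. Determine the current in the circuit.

I ≈ 1.9 mA

KVL around the loop: 4.7 = V_D + I·R = 1.8 + I × 1.5 kΩ.
So I = (4.7 − 1.8) / 1.5 kΩ = 2.9 / 1.5 = 1.93 mA.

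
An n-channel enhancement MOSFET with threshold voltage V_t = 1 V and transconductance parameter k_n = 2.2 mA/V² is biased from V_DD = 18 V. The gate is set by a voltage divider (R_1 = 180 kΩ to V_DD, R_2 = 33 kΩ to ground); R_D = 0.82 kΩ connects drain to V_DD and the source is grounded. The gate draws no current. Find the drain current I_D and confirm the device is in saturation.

I_D ≈ 3.5 mA

V_G = V_DD·R_2/(R_1+R_2) = 18×33/213 = 2.79 V. With the source grounded, V_GS = V_G = 2.79 V.
Assume saturation: I_D = (k_n/2)(V_GS − V_t)² = (2.2/2)×(2.79 − 1)² = 1.1×1.79² = 3.52 mA.
V_DS = V_DD − I_D·R_D = 18 − 3.52×0.82 = 15.1 V.
Saturation requires V_DS ≥ V_GS − V_t = 1.79 V; 15.1 ≥ 1.79 ✓.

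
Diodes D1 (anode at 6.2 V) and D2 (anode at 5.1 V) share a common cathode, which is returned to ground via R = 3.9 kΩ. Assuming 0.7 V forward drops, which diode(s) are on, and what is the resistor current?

Assume both conduct. Then node N would need to be at both 6.2−0.7 = 5.5 V and 5.1−0.7 = 4.4 V, which is impossible.
Assume only D1 conducts: V_N = 6.2 − 0.7 = 5.5 V, so I_R = 5.5/3.9 = 1.41 mA.
Check D2: its anode-to-cathode voltage is 5.1 − 5.5 = -0.4 V < 0.7 V, so it is off. The assumption is consistent.

Only D1 conducts; I_R ≈ 1.4 mA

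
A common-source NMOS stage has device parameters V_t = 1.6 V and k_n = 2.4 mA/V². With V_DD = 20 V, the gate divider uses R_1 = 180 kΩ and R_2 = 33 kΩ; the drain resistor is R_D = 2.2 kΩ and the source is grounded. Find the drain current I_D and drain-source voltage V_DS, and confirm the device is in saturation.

I_D ≈ 2.7 mA, V_DS ≈ 14 V

V_G = V_DD·R_2/(R_1+R_2) = 20×33/213 = 3.1 V. With the source grounded, V_GS = V_G = 3.1 V.
Assume saturation: I_D = (k_n/2)(V_GS − V_t)² = (2.4/2)×(3.1 − 1.6)² = 1.2×1.5² = 2.69 mA.
V_DS = V_DD − I_D·R_D = 20 − 2.69×2.2 = 14.1 V.
Saturation requires V_DS ≥ V_GS − V_t = 1.5 V; 14.1 ≥ 1.5 ✓.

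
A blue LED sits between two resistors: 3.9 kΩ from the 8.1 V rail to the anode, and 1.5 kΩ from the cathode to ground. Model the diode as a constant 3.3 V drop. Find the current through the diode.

I ≈ 0.89 mA

The two resistors are in series with the diode, so KVL gives 8.1 = I·3.9 + 3.3 + I·1.5.
I = (8.1 − 3.3) / (3.9 + 1.5) kΩ = 4.8 / 5.4 = 0.889 mA.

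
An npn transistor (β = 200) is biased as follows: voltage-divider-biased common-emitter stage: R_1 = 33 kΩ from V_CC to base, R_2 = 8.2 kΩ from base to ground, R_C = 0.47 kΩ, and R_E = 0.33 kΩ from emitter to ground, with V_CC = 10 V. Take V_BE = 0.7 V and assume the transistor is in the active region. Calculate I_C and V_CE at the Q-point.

Thevenize the base divider: V_Th = V_CC·R_2/(R_1+R_2) = 10×8.2/41.2 = 1.99 V, R_Th = R_1‖R_2 = 6.57 kΩ.
Base-emitter loop: V_Th = I_B·R_Th + V_BE + (β+1)I_B·R_E, so I_B = (1.99 − 0.7) / (6.57 + 201×0.33) = 0.0177 mA.
I_C = β·I_B = 200×0.0177 = 3.54 mA, and I_E = (β+1)I_B = 3.56 mA.
V_CE = V_CC − I_C·R_C − I_E·R_E = 10 − 3.54×0.47 − 3.56×0.33 = 7.16 V.
V_CE = 7.16 V > 0.2 V confirms active-region operation.

I_C ≈ 3.5 mA, V_CE ≈ 7.2 V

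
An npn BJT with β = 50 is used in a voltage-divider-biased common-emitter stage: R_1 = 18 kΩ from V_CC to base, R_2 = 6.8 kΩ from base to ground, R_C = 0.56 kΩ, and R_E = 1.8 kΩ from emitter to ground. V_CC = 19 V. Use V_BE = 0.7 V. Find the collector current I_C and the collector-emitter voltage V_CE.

Thevenize the base divider: V_Th = V_CC·R_2/(R_1+R_2) = 19×6.8/24.8 = 5.21 V, R_Th = R_1‖R_2 = 4.94 kΩ.
Base-emitter loop: V_Th = I_B·R_Th + V_BE + (β+1)I_B·R_E, so I_B = (5.21 − 0.7) / (4.94 + 51×1.8) = 0.0466 mA.
I_C = β·I_B = 50×0.0466 = 2.33 mA, and I_E = (β+1)I_B = 2.38 mA.
V_CE = V_CC − I_C·R_C − I_E·R_E = 19 − 2.33×0.56 − 2.38×1.8 = 13.4 V.
V_CE = 13.4 V > 0.2 V confirms active-region operation.

I_C ≈ 2.3 mA, V_CE ≈ 13 V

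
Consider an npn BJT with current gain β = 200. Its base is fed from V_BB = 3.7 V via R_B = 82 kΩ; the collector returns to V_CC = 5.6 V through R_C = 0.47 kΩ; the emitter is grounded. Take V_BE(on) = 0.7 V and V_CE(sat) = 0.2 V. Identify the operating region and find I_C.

Assume active. Base-emitter loop: I_B = (V_BB − V_BE)/R_B = (3.7 − 0.7)/82 = 0.0366 mA.
I_C = β·I_B = 200×0.0366 = 7.32 mA.
V_CE = V_CC − I_C·R_C = 5.6 − 7.32×0.47 = 2.16 V > V_CE(sat), so the active-region assumption holds.

active; I_C ≈ 7.3 mA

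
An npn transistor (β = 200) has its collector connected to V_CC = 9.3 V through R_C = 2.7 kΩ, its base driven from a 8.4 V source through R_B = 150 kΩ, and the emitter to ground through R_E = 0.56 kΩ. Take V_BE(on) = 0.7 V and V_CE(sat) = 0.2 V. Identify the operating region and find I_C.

Assume active: I_B = (8.4 − 0.7)/(150 + 201×0.56) = 0.0293 mA, I_C = β·I_B = 5.87 mA.
Then V_CE = 9.3 − 5.87×2.7 − 5.89×0.56 = -9.84 V < 0.2 V — the active assumption fails.
Re-solve with V_CE = 0.2 V. KCL at the emitter: V_E/R_E = (V_BB−0.7−V_E)/R_B + (V_CC−0.2−V_E)/R_C, giving V_E = 1.58 V.
I_C = (V_CC − 0.2 − V_E)/R_C = (9.1 − 1.58)/2.7 = 2.78 mA.
Check: I_B = (7.7 − 1.58)/150 = 0.0408 mA, and β·I_B = 8.16 mA > I_C, confirming saturation.

saturation; I_C ≈ 2.8 mA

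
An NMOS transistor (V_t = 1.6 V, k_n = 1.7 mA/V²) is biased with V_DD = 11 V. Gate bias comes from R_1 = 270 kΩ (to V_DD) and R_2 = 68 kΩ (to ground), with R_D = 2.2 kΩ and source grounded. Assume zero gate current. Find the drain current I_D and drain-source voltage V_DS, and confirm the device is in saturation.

I_D ≈ 0.32 mA, V_DS ≈ 10 V

V_G = V_DD·R_2/(R_1+R_2) = 11×68/338 = 2.21 V. With the source grounded, V_GS = V_G = 2.21 V.
Assume saturation: I_D = (k_n/2)(V_GS − V_t)² = (1.7/2)×(2.21 − 1.6)² = 0.85×0.613² = 0.319 mA.
V_DS = V_DD − I_D·R_D = 11 − 0.319×2.2 = 10.3 V.
Saturation requires V_DS ≥ V_GS − V_t = 0.613 V; 10.3 ≥ 0.613 ✓.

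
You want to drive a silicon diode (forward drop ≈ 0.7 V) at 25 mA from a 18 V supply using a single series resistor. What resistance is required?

The resistor drops V_S − V_D = 18 − 0.7 = 17.3 V at 25 mA.
R = 17.3 V / 25 mA = 0.692 kΩ.

R ≈ 0.69 kΩ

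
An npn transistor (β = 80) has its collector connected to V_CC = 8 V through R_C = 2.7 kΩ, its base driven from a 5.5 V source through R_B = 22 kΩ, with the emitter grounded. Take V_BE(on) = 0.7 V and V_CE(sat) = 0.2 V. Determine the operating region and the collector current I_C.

saturation; I_C ≈ 2.9 mA

Assume active: I_B = (5.5 − 0.7)/22 = 0.218 mA, giving I_C = β·I_B = 17.5 mA.
But then V_CE = 8 − 17.5×2.7 = -39.1 V < V_CE(sat) = 0.2 V — impossible in the active region.
So the transistor is saturated. With V_CE = 0.2 V, I_C = (V_CC − 0.2)/R_C = 7.8/2.7 = 2.89 mA.
Check: β·I_B = 17.5 mA > I_C = 2.89 mA, confirming saturation.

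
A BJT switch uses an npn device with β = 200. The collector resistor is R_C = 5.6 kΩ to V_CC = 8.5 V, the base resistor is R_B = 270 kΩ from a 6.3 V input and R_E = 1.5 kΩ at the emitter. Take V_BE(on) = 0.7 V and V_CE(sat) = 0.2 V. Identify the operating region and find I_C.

Assume active: I_B = (6.3 − 0.7)/(270 + 201×1.5) = 0.0098 mA, I_C = β·I_B = 1.96 mA.
Then V_CE = 8.5 − 1.96×5.6 − 1.97×1.5 = -5.43 V < 0.2 V — the active assumption fails.
Re-solve with V_CE = 0.2 V. KCL at the emitter: V_E/R_E = (V_BB−0.7−V_E)/R_B + (V_CC−0.2−V_E)/R_C, giving V_E = 1.77 V.
I_C = (V_CC − 0.2 − V_E)/R_C = (8.3 − 1.77)/5.6 = 1.17 mA.
Check: I_B = (5.6 − 1.77)/270 = 0.0142 mA, and β·I_B = 2.84 mA > I_C, confirming saturation.

saturation; I_C ≈ 1.2 mA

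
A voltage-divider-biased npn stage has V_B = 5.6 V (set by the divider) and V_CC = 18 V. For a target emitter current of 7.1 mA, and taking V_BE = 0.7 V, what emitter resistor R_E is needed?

R_E ≈ 0.69 kΩ

V_E = V_B − V_BE = 5.6 − 0.7 = 4.9 V.
R_E = V_E / I_E = 4.9 / 7.1 = 0.69 kΩ.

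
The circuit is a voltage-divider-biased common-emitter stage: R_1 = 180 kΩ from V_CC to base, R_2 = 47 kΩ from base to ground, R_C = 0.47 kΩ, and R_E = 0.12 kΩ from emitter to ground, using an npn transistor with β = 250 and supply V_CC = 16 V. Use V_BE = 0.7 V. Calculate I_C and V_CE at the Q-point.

I_C ≈ 9.7 mA, V_CE ≈ 10 V

Thevenize the base divider: V_Th = V_CC·R_2/(R_1+R_2) = 16×47/227 = 3.31 V, R_Th = R_1‖R_2 = 37.3 kΩ.
Base-emitter loop: V_Th = I_B·R_Th + V_BE + (β+1)I_B·R_E, so I_B = (3.31 − 0.7) / (37.3 + 251×0.12) = 0.0388 mA.
I_C = β·I_B = 250×0.0388 = 9.69 mA, and I_E = (β+1)I_B = 9.73 mA.
V_CE = V_CC − I_C·R_C − I_E·R_E = 16 − 9.69×0.47 − 9.73×0.12 = 10.3 V.
V_CE = 10.3 V > 0.2 V confirms active-region operation.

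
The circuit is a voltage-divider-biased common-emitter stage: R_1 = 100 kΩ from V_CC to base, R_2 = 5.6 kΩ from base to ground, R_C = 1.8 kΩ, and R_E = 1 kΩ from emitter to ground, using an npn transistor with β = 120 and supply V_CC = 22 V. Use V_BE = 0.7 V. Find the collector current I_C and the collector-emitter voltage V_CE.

Thevenize the base divider: V_Th = V_CC·R_2/(R_1+R_2) = 22×5.6/106 = 1.17 V, R_Th = R_1‖R_2 = 5.3 kΩ.
Base-emitter loop: V_Th = I_B·R_Th + V_BE + (β+1)I_B·R_E, so I_B = (1.17 − 0.7) / (5.3 + 121×1) = 0.00369 mA.
I_C = β·I_B = 120×0.00369 = 0.443 mA, and I_E = (β+1)I_B = 0.447 mA.
V_CE = V_CC − I_C·R_C − I_E·R_E = 22 − 0.443×1.8 − 0.447×1 = 20.8 V.
V_CE = 20.8 V > 0.2 V confirms active-region operation.

I_C ≈ 0.44 mA, V_CE ≈ 21 V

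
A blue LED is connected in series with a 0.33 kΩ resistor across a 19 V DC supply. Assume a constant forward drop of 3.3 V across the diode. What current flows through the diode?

KVL around the loop: 19 = V_D + I·R = 3.3 + I × 0.33 kΩ.
So I = (19 − 3.3) / 0.33 kΩ = 15.7 / 0.33 = 47.6 mA.

I ≈ 48 mA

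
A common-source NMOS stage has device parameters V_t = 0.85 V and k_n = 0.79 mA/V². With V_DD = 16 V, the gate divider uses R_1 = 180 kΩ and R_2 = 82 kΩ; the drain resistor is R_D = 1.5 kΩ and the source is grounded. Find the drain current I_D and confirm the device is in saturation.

I_D ≈ 6.8 mA

V_G = V_DD·R_2/(R_1+R_2) = 16×82/262 = 5.01 V. With the source grounded, V_GS = V_G = 5.01 V.
Assume saturation: I_D = (k_n/2)(V_GS − V_t)² = (0.79/2)×(5.01 − 0.85)² = 0.395×4.16² = 6.83 mA.
V_DS = V_DD − I_D·R_D = 16 − 6.83×1.5 = 5.76 V.
Saturation requires V_DS ≥ V_GS − V_t = 4.16 V; 5.76 ≥ 4.16 ✓.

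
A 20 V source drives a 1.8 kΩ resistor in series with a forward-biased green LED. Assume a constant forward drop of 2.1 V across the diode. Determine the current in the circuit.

I ≈ 9.9 mA

KVL around the loop: 20 = V_D + I·R = 2.1 + I × 1.8 kΩ.
So I = (20 − 2.1) / 1.8 kΩ = 17.9 / 1.8 = 9.94 mA.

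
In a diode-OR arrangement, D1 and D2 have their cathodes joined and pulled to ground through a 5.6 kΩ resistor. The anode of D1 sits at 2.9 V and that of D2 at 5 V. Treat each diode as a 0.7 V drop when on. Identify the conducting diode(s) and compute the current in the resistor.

Only D2 conducts; I_R ≈ 0.77 mA

Assume both conduct. Then node N would need to be at both 2.9−0.7 = 2.2 V and 5−0.7 = 4.3 V, which is impossible.
Assume only D2 conducts: V_N = 5 − 0.7 = 4.3 V, so I_R = 4.3/5.6 = 0.768 mA.
Check D1: its anode-to-cathode voltage is 2.9 − 4.3 = -1.4 V < 0.7 V, so it is off. The assumption is consistent.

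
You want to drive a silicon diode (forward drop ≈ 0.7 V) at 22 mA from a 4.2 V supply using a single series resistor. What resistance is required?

R ≈ 0.16 kΩ

The resistor drops V_S − V_D = 4.2 − 0.7 = 3.5 V at 22 mA.
R = 3.5 V / 22 mA = 0.159 kΩ.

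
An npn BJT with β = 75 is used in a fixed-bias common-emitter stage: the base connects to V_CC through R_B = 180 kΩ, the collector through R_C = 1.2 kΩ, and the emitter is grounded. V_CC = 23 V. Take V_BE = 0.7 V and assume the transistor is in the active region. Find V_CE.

Base loop: V_CC = I_B·R_B + V_BE, so I_B = (23 − 0.7)/180 kΩ = 0.124 mA.
In the active region I_C = β·I_B = 75 × 0.124 = 9.29 mA.
Collector loop: V_CE = V_CC − I_C·R_C = 23 − 9.29×1.2 = 11.8 V.
Since V_CE = 11.8 V > V_CE(sat) ≈ 0.2 V, the transistor is in the active region as assumed.

V_CE ≈ 12 V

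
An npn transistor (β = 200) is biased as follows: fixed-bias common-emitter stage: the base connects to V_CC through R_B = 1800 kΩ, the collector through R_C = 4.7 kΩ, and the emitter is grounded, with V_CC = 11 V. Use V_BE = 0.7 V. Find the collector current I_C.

Base loop: V_CC = I_B·R_B + V_BE, so I_B = (11 − 0.7)/1800 kΩ = 0.00572 mA.
In the active region I_C = β·I_B = 200 × 0.00572 = 1.14 mA.
Collector loop: V_CE = V_CC − I_C·R_C = 11 − 1.14×4.7 = 5.62 V.
Since V_CE = 5.62 V > V_CE(sat) ≈ 0.2 V, the transistor is in the active region as assumed.

I_C ≈ 1.1 mA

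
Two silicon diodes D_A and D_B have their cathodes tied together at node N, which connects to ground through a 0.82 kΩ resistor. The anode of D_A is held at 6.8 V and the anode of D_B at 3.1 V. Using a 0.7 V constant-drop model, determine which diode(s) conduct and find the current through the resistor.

Assume both conduct. Then node N would need to be at both 6.8−0.7 = 6.1 V and 3.1−0.7 = 2.4 V, which is impossible.
Assume only D_A conducts: V_N = 6.8 − 0.7 = 6.1 V, so I_R = 6.1/0.82 = 7.44 mA.
Check D_B: its anode-to-cathode voltage is 3.1 − 6.1 = -3 V < 0.7 V, so it is off. The assumption is consistent.

Only D_A conducts; I_R ≈ 7.4 mA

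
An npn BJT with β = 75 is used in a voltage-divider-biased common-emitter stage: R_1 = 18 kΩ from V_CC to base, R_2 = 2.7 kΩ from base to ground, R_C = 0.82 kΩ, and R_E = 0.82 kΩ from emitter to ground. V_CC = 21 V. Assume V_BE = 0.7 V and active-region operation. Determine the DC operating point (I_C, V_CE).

Thevenize the base divider: V_Th = V_CC·R_2/(R_1+R_2) = 21×2.7/20.7 = 2.74 V, R_Th = R_1‖R_2 = 2.35 kΩ.
Base-emitter loop: V_Th = I_B·R_Th + V_BE + (β+1)I_B·R_E, so I_B = (2.74 − 0.7) / (2.35 + 76×0.82) = 0.0315 mA.
I_C = β·I_B = 75×0.0315 = 2.36 mA, and I_E = (β+1)I_B = 2.4 mA.
V_CE = V_CC − I_C·R_C − I_E·R_E = 21 − 2.36×0.82 − 2.4×0.82 = 17.1 V.
V_CE = 17.1 V > 0.2 V confirms active-region operation.

I_C ≈ 2.4 mA, V_CE ≈ 17 V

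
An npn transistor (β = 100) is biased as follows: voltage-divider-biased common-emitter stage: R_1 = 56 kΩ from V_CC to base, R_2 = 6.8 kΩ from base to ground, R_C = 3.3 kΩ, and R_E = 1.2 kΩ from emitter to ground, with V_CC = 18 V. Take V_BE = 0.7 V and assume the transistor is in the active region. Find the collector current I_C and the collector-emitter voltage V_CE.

I_C ≈ 0.98 mA, V_CE ≈ 14 V

Thevenize the base divider: V_Th = V_CC·R_2/(R_1+R_2) = 18×6.8/62.8 = 1.95 V, R_Th = R_1‖R_2 = 6.06 kΩ.
Base-emitter loop: V_Th = I_B·R_Th + V_BE + (β+1)I_B·R_E, so I_B = (1.95 − 0.7) / (6.06 + 101×1.2) = 0.00981 mA.
I_C = β·I_B = 100×0.00981 = 0.981 mA, and I_E = (β+1)I_B = 0.991 mA.
V_CE = V_CC − I_C·R_C − I_E·R_E = 18 − 0.981×3.3 − 0.991×1.2 = 13.6 V.
V_CE = 13.6 V > 0.2 V confirms active-region operation.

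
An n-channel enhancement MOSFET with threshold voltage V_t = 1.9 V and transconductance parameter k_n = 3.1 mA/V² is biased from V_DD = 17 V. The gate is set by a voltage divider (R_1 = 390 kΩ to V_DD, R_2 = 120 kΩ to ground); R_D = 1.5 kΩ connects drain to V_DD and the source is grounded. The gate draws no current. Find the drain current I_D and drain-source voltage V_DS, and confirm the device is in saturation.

I_D ≈ 6.8 mA, V_DS ≈ 6.7 V

V_G = V_DD·R_2/(R_1+R_2) = 17×120/510 = 4 V. With the source grounded, V_GS = V_G = 4 V.
Assume saturation: I_D = (k_n/2)(V_GS − V_t)² = (3.1/2)×(4 − 1.9)² = 1.55×2.1² = 6.84 mA.
V_DS = V_DD − I_D·R_D = 17 − 6.84×1.5 = 6.75 V.
Saturation requires V_DS ≥ V_GS − V_t = 2.1 V; 6.75 ≥ 2.1 ✓.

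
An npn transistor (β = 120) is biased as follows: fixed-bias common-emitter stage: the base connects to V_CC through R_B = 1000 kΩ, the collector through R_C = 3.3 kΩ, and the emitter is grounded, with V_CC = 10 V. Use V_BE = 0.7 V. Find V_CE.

V_CE ≈ 6.3 V

Base loop: V_CC = I_B·R_B + V_BE, so I_B = (10 − 0.7)/1000 kΩ = 0.0093 mA.
In the active region I_C = β·I_B = 120 × 0.0093 = 1.12 mA.
Collector loop: V_CE = V_CC − I_C·R_C = 10 − 1.12×3.3 = 6.32 V.
Since V_CE = 6.32 V > V_CE(sat) ≈ 0.2 V, the transistor is in the active region as assumed.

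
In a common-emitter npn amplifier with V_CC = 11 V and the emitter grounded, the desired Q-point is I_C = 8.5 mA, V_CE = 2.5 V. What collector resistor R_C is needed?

R_C ≈ 1 kΩ

Collector loop: V_CC = I_C·R_C + V_CE.
R_C = (V_CC − V_CE)/I_C = (11 − 2.5)/8.5 = 1 kΩ.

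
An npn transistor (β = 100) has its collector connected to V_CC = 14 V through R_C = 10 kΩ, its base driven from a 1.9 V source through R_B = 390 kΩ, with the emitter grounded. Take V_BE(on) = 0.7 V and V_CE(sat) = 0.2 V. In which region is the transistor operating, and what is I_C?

active; I_C ≈ 0.31 mA

Assume active. Base-emitter loop: I_B = (V_BB − V_BE)/R_B = (1.9 − 0.7)/390 = 0.00308 mA.
I_C = β·I_B = 100×0.00308 = 0.308 mA.
V_CE = V_CC − I_C·R_C = 14 − 0.308×10 = 10.9 V > V_CE(sat), so the active-region assumption holds.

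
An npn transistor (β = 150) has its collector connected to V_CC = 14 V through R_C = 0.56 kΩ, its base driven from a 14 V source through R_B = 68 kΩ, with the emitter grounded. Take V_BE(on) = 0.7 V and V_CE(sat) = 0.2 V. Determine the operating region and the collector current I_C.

Assume active: I_B = (14 − 0.7)/68 = 0.196 mA, giving I_C = β·I_B = 29.3 mA.
But then V_CE = 14 − 29.3×0.56 = -2.43 V < V_CE(sat) = 0.2 V — impossible in the active region.
So the transistor is saturated. With V_CE = 0.2 V, I_C = (V_CC − 0.2)/R_C = 13.8/0.56 = 24.6 mA.
Check: β·I_B = 29.3 mA > I_C = 24.6 mA, confirming saturation.

saturation; I_C ≈ 25 mA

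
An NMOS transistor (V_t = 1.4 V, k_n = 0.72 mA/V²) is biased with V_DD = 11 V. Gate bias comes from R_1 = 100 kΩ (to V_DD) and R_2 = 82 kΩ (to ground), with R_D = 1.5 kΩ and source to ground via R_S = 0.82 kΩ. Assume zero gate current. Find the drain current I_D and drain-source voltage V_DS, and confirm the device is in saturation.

I_D ≈ 1.7 mA, V_DS ≈ 7.1 V

V_G = V_DD·R_2/(R_1+R_2) = 11×82/182 = 4.96 V.
Assume saturation: I_D = (k_n/2)(V_GS − V_t)² with V_GS = V_G − I_D·R_S = 4.96 − 0.82·I_D.
Substituting gives 0.242·I_D² − 3.1·I_D + 4.55 = 0, with roots I_D = 1.69 or 11.1 mA.
The root I_D = 11.1 mA gives V_GS = -4.16 V ≤ V_t, so take I_D = 1.69 mA.
Then V_GS = 3.57 V and V_DS = V_DD − I_D(R_D+R_S) = 11 − 1.69×2.32 = 7.07 V.
Saturation requires V_DS ≥ V_GS − V_t = 2.17 V; 7.07 ≥ 2.17 ✓.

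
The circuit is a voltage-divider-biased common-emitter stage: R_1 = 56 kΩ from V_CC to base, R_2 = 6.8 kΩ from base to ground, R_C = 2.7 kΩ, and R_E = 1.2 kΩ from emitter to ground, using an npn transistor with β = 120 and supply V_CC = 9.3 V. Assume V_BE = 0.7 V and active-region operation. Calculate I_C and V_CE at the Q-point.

Thevenize the base divider: V_Th = V_CC·R_2/(R_1+R_2) = 9.3×6.8/62.8 = 1.01 V, R_Th = R_1‖R_2 = 6.06 kΩ.
Base-emitter loop: V_Th = I_B·R_Th + V_BE + (β+1)I_B·R_E, so I_B = (1.01 − 0.7) / (6.06 + 121×1.2) = 0.00203 mA.
I_C = β·I_B = 120×0.00203 = 0.244 mA, and I_E = (β+1)I_B = 0.246 mA.
V_CE = V_CC − I_C·R_C − I_E·R_E = 9.3 − 0.244×2.7 − 0.246×1.2 = 8.35 V.
V_CE = 8.35 V > 0.2 V confirms active-region operation.

I_C ≈ 0.24 mA, V_CE ≈ 8.3 V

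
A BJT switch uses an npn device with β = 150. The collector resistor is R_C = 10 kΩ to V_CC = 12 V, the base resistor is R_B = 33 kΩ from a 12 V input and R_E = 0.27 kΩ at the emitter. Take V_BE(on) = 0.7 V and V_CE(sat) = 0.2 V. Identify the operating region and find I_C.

saturation; I_C ≈ 1.1 mA

Assume active: I_B = (12 − 0.7)/(33 + 151×0.27) = 0.153 mA, I_C = β·I_B = 23 mA.
Then V_CE = 12 − 23×10 − 23.1×0.27 = -224 V < 0.2 V — the active assumption fails.
Re-solve with V_CE = 0.2 V. KCL at the emitter: V_E/R_E = (V_BB−0.7−V_E)/R_B + (V_CC−0.2−V_E)/R_C, giving V_E = 0.397 V.
I_C = (V_CC − 0.2 − V_E)/R_C = (11.8 − 0.397)/10 = 1.14 mA.
Check: I_B = (11.3 − 0.397)/33 = 0.33 mA, and β·I_B = 49.6 mA > I_C, confirming saturation.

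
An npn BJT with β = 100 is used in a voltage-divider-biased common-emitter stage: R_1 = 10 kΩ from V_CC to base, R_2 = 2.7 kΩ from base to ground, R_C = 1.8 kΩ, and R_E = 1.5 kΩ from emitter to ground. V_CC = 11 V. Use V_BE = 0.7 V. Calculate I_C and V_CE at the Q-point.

I_C ≈ 1.1 mA, V_CE ≈ 7.5 V

Thevenize the base divider: V_Th = V_CC·R_2/(R_1+R_2) = 11×2.7/12.7 = 2.34 V, R_Th = R_1‖R_2 = 2.13 kΩ.
Base-emitter loop: V_Th = I_B·R_Th + V_BE + (β+1)I_B·R_E, so I_B = (2.34 − 0.7) / (2.13 + 101×1.5) = 0.0107 mA.
I_C = β·I_B = 100×0.0107 = 1.07 mA, and I_E = (β+1)I_B = 1.08 mA.
V_CE = V_CC − I_C·R_C − I_E·R_E = 11 − 1.07×1.8 − 1.08×1.5 = 7.46 V.
V_CE = 7.46 V > 0.2 V confirms active-region operation.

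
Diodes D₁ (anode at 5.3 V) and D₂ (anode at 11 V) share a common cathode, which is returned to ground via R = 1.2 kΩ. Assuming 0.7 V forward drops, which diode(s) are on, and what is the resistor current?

Only D₂ conducts; I_R ≈ 8.6 mA

Assume both conduct. Then node N would need to be at both 5.3−0.7 = 4.6 V and 11−0.7 = 10.3 V, which is impossible.
Assume only D₂ conducts: V_N = 11 − 0.7 = 10.3 V, so I_R = 10.3/1.2 = 8.58 mA.
Check D₁: its anode-to-cathode voltage is 5.3 − 10.3 = -5 V < 0.7 V, so it is off. The assumption is consistent.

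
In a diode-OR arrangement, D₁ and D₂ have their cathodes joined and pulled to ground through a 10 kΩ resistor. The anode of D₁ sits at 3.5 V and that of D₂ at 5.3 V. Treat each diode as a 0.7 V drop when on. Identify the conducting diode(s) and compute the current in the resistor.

Assume both conduct. Then node N would need to be at both 3.5−0.7 = 2.8 V and 5.3−0.7 = 4.6 V, which is impossible.
Assume only D₂ conducts: V_N = 5.3 − 0.7 = 4.6 V, so I_R = 4.6/10 = 0.46 mA.
Check D₁: its anode-to-cathode voltage is 3.5 − 4.6 = -1.1 V < 0.7 V, so it is off. The assumption is consistent.

Only D₂ conducts; I_R ≈ 0.46 mA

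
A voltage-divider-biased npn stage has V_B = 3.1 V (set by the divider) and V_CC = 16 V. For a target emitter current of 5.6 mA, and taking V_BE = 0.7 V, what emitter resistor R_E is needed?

V_E = V_B − V_BE = 3.1 − 0.7 = 2.4 V.
R_E = V_E / I_E = 2.4 / 5.6 = 0.429 kΩ.

R_E ≈ 0.43 kΩ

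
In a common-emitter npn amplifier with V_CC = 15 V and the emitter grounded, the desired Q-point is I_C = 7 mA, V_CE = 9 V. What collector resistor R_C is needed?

R_C ≈ 0.86 kΩ

Collector loop: V_CC = I_C·R_C + V_CE.
R_C = (V_CC − V_CE)/I_C = (15 − 9)/7 = 0.857 kΩ.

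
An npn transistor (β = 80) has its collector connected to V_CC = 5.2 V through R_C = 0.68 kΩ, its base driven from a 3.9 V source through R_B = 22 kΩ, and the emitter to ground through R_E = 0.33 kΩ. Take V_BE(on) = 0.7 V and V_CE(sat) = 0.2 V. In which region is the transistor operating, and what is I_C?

Assume active: I_B = (3.9 − 0.7)/(22 + 81×0.33) = 0.0657 mA, I_C = β·I_B = 5.25 mA.
Then V_CE = 5.2 − 5.25×0.68 − 5.32×0.33 = -0.128 V < 0.2 V — the active assumption fails.
Re-solve with V_CE = 0.2 V. KCL at the emitter: V_E/R_E = (V_BB−0.7−V_E)/R_B + (V_CC−0.2−V_E)/R_C, giving V_E = 1.65 V.
I_C = (V_CC − 0.2 − V_E)/R_C = (5 − 1.65)/0.68 = 4.93 mA.
Check: I_B = (3.2 − 1.65)/22 = 0.0705 mA, and β·I_B = 5.64 mA > I_C, confirming saturation.

saturation; I_C ≈ 4.9 mA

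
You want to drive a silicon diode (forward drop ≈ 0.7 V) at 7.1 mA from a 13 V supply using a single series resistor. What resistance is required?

R ≈ 1.7 kΩ

The resistor drops V_S − V_D = 13 − 0.7 = 12.3 V at 7.1 mA.
R = 12.3 V / 7.1 mA = 1.73 kΩ.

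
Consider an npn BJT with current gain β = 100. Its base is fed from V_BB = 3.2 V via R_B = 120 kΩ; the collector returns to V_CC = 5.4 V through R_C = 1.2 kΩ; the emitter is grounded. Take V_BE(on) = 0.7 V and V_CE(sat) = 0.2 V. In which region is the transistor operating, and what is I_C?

active; I_C ≈ 2.1 mA

Assume active. Base-emitter loop: I_B = (V_BB − V_BE)/R_B = (3.2 − 0.7)/120 = 0.0208 mA.
I_C = β·I_B = 100×0.0208 = 2.08 mA.
V_CE = V_CC − I_C·R_C = 5.4 − 2.08×1.2 = 2.9 V > V_CE(sat), so the active-region assumption holds.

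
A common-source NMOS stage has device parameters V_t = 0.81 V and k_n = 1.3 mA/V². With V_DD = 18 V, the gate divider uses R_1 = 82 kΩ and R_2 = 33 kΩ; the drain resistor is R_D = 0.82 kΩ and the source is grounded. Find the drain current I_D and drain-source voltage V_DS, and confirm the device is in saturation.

V_G = V_DD·R_2/(R_1+R_2) = 18×33/115 = 5.17 V. With the source grounded, V_GS = V_G = 5.17 V.
Assume saturation: I_D = (k_n/2)(V_GS − V_t)² = (1.3/2)×(5.17 − 0.81)² = 0.65×4.36² = 12.3 mA.
V_DS = V_DD − I_D·R_D = 18 − 12.3×0.82 = 7.89 V.
Saturation requires V_DS ≥ V_GS − V_t = 4.36 V; 7.89 ≥ 4.36 ✓.

I_D ≈ 12 mA, V_DS ≈ 7.9 V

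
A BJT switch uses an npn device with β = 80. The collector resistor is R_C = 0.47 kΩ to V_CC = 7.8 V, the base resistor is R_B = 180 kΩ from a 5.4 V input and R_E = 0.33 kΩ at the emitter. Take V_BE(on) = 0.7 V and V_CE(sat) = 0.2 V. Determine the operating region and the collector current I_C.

Assume active. Base-emitter loop: I_B = (V_BB − V_BE)/(R_B + (β+1)R_E) = (5.4 − 0.7)/(180 + 81×0.33) = 0.0227 mA.
I_C = β·I_B = 80×0.0227 = 1.82 mA.
V_CE = V_CC − I_C·R_C − I_E·R_E = 7.8 − 1.82×0.47 − 1.84×0.33 = 6.34 V > V_CE(sat), so the active-region assumption holds.

active; I_C ≈ 1.8 mA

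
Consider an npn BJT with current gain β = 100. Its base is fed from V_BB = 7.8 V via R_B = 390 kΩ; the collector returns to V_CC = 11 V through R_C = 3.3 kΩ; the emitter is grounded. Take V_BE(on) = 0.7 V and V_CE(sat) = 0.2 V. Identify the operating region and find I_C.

Assume active. Base-emitter loop: I_B = (V_BB − V_BE)/R_B = (7.8 − 0.7)/390 = 0.0182 mA.
I_C = β·I_B = 100×0.0182 = 1.82 mA.
V_CE = V_CC − I_C·R_C = 11 − 1.82×3.3 = 4.99 V > V_CE(sat), so the active-region assumption holds.

active; I_C ≈ 1.8 mA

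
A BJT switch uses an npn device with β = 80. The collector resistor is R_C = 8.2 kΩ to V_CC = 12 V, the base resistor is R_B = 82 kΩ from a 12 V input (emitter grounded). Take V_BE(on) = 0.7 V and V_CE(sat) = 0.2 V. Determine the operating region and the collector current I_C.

Assume active: I_B = (12 − 0.7)/82 = 0.138 mA, giving I_C = β·I_B = 11 mA.
But then V_CE = 12 − 11×8.2 = -78.4 V < V_CE(sat) = 0.2 V — impossible in the active region.
So the transistor is saturated. With V_CE = 0.2 V, I_C = (V_CC − 0.2)/R_C = 11.8/8.2 = 1.44 mA.
Check: β·I_B = 11 mA > I_C = 1.44 mA, confirming saturation.

saturation; I_C ≈ 1.4 mA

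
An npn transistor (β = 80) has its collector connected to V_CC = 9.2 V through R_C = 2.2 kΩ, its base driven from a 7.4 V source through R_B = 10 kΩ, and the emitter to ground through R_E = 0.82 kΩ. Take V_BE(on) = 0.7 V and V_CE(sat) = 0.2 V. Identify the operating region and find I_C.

saturation; I_C ≈ 2.9 mA

Assume active: I_B = (7.4 − 0.7)/(10 + 81×0.82) = 0.0877 mA, I_C = β·I_B = 7.01 mA.
Then V_CE = 9.2 − 7.01×2.2 − 7.1×0.82 = -12.1 V < 0.2 V — the active assumption fails.
Re-solve with V_CE = 0.2 V. KCL at the emitter: V_E/R_E = (V_BB−0.7−V_E)/R_B + (V_CC−0.2−V_E)/R_C, giving V_E = 2.68 V.
I_C = (V_CC − 0.2 − V_E)/R_C = (9 − 2.68)/2.2 = 2.87 mA.
Check: I_B = (6.7 − 2.68)/10 = 0.402 mA, and β·I_B = 32.1 mA > I_C, confirming saturation.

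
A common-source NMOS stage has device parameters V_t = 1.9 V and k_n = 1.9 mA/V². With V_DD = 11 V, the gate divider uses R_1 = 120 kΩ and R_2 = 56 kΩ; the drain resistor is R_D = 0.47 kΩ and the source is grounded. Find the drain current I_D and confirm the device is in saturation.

V_G = V_DD·R_2/(R_1+R_2) = 11×56/176 = 3.5 V. With the source grounded, V_GS = V_G = 3.5 V.
Assume saturation: I_D = (k_n/2)(V_GS − V_t)² = (1.9/2)×(3.5 − 1.9)² = 0.95×1.6² = 2.43 mA.
V_DS = V_DD − I_D·R_D = 11 − 2.43×0.47 = 9.86 V.
Saturation requires V_DS ≥ V_GS − V_t = 1.6 V; 9.86 ≥ 1.6 ✓.

I_D ≈ 2.4 mA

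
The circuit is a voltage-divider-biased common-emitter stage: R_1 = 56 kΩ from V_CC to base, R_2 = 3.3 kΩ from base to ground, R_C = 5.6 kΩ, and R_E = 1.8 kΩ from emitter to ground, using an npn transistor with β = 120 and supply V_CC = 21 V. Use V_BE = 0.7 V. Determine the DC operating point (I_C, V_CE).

Thevenize the base divider: V_Th = V_CC·R_2/(R_1+R_2) = 21×3.3/59.3 = 1.17 V, R_Th = R_1‖R_2 = 3.12 kΩ.
Base-emitter loop: V_Th = I_B·R_Th + V_BE + (β+1)I_B·R_E, so I_B = (1.17 − 0.7) / (3.12 + 121×1.8) = 0.00212 mA.
I_C = β·I_B = 120×0.00212 = 0.255 mA, and I_E = (β+1)I_B = 0.257 mA.
V_CE = V_CC − I_C·R_C − I_E·R_E = 21 − 0.255×5.6 − 0.257×1.8 = 19.1 V.
V_CE = 19.1 V > 0.2 V confirms active-region operation.

I_C ≈ 0.25 mA, V_CE ≈ 19 V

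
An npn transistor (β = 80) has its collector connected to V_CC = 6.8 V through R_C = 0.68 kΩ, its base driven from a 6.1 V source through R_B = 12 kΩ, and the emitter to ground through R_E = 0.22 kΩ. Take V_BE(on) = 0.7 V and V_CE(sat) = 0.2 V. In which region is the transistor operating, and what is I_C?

Assume active: I_B = (6.1 − 0.7)/(12 + 81×0.22) = 0.181 mA, I_C = β·I_B = 14.5 mA.
Then V_CE = 6.8 − 14.5×0.68 − 14.7×0.22 = -6.28 V < 0.2 V — the active assumption fails.
Re-solve with V_CE = 0.2 V. KCL at the emitter: V_E/R_E = (V_BB−0.7−V_E)/R_B + (V_CC−0.2−V_E)/R_C, giving V_E = 1.67 V.
I_C = (V_CC − 0.2 − V_E)/R_C = (6.6 − 1.67)/0.68 = 7.26 mA.
Check: I_B = (5.4 − 1.67)/12 = 0.311 mA, and β·I_B = 24.9 mA > I_C, confirming saturation.

saturation; I_C ≈ 7.3 mA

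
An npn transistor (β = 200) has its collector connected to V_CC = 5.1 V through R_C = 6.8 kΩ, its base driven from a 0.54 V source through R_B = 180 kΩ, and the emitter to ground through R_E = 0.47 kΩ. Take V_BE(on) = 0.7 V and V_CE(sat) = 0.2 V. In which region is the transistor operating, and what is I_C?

V_BB = 0.54 V ≤ V_BE(on) = 0.7 V, so the base-emitter junction is not forward biased.
The transistor is in cutoff: I_B = I_C = 0.

cutoff; I_C ≈ 0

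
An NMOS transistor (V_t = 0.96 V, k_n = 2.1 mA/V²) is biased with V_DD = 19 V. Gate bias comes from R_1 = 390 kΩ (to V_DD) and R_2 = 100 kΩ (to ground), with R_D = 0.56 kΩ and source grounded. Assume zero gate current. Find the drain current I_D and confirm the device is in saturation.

I_D ≈ 8.9 mA

V_G = V_DD·R_2/(R_1+R_2) = 19×100/490 = 3.88 V. With the source grounded, V_GS = V_G = 3.88 V.
Assume saturation: I_D = (k_n/2)(V_GS − V_t)² = (2.1/2)×(3.88 − 0.96)² = 1.05×2.92² = 8.94 mA.
V_DS = V_DD − I_D·R_D = 19 − 8.94×0.56 = 14 V.
Saturation requires V_DS ≥ V_GS − V_t = 2.92 V; 14 ≥ 2.92 ✓.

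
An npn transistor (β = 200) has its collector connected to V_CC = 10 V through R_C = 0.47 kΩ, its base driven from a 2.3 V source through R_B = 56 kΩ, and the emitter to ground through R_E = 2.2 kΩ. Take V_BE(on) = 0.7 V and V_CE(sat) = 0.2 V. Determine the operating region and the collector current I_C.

active; I_C ≈ 0.64 mA

Assume active. Base-emitter loop: I_B = (V_BB − V_BE)/(R_B + (β+1)R_E) = (2.3 − 0.7)/(56 + 201×2.2) = 0.00321 mA.
I_C = β·I_B = 200×0.00321 = 0.642 mA.
V_CE = V_CC − I_C·R_C − I_E·R_E = 10 − 0.642×0.47 − 0.646×2.2 = 8.28 V > V_CE(sat), so the active-region assumption holds.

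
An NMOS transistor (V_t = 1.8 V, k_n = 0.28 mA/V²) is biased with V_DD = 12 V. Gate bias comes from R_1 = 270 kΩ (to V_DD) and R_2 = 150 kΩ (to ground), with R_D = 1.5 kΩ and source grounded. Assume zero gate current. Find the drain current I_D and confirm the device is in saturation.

V_G = V_DD·R_2/(R_1+R_2) = 12×150/420 = 4.29 V. With the source grounded, V_GS = V_G = 4.29 V.
Assume saturation: I_D = (k_n/2)(V_GS − V_t)² = (0.28/2)×(4.29 − 1.8)² = 0.14×2.49² = 0.865 mA.
V_DS = V_DD − I_D·R_D = 12 − 0.865×1.5 = 10.7 V.
Saturation requires V_DS ≥ V_GS − V_t = 2.49 V; 10.7 ≥ 2.49 ✓.

I_D ≈ 0.87 mA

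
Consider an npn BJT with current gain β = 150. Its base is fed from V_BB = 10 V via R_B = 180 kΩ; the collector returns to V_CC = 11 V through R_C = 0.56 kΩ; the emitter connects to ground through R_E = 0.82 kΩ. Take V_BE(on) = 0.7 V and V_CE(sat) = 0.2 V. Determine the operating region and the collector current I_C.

active; I_C ≈ 4.6 mA

Assume active. Base-emitter loop: I_B = (V_BB − V_BE)/(R_B + (β+1)R_E) = (10 − 0.7)/(180 + 151×0.82) = 0.0306 mA.
I_C = β·I_B = 150×0.0306 = 4.59 mA.
V_CE = V_CC − I_C·R_C − I_E·R_E = 11 − 4.59×0.56 − 4.62×0.82 = 4.64 V > V_CE(sat), so the active-region assumption holds.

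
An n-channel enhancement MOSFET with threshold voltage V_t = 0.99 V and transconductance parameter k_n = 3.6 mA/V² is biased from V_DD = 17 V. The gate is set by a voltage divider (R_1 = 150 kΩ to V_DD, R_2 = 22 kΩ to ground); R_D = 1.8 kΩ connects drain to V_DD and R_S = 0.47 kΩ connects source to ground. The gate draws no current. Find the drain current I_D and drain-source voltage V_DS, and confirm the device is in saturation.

V_G = V_DD·R_2/(R_1+R_2) = 17×22/172 = 2.17 V.
Assume saturation: I_D = (k_n/2)(V_GS − V_t)² with V_GS = V_G − I_D·R_S = 2.17 − 0.47·I_D.
Substituting gives 0.398·I_D² − 3·I_D + 2.53 = 0, with roots I_D = 0.963 or 6.59 mA.
The root I_D = 6.59 mA gives V_GS = -0.924 V ≤ V_t, so take I_D = 0.963 mA.
Then V_GS = 1.72 V and V_DS = V_DD − I_D(R_D+R_S) = 17 − 0.963×2.27 = 14.8 V.
Saturation requires V_DS ≥ V_GS − V_t = 0.732 V; 14.8 ≥ 0.732 ✓.

I_D ≈ 0.96 mA, V_DS ≈ 15 V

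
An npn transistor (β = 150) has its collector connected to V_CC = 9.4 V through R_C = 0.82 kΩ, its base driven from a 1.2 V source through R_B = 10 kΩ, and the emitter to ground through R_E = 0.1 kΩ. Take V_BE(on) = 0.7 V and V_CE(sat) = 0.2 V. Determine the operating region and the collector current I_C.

Assume active. Base-emitter loop: I_B = (V_BB − V_BE)/(R_B + (β+1)R_E) = (1.2 − 0.7)/(10 + 151×0.1) = 0.0199 mA.
I_C = β·I_B = 150×0.0199 = 2.99 mA.
V_CE = V_CC − I_C·R_C − I_E·R_E = 9.4 − 2.99×0.82 − 3.01×0.1 = 6.65 V > V_CE(sat), so the active-region assumption holds.

active; I_C ≈ 3 mA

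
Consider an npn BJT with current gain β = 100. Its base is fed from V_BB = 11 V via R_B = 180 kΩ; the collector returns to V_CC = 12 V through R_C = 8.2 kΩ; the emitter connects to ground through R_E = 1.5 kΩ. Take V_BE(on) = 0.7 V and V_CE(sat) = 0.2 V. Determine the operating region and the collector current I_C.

saturation; I_C ≈ 1.2 mA

Assume active: I_B = (11 − 0.7)/(180 + 101×1.5) = 0.0311 mA, I_C = β·I_B = 3.11 mA.
Then V_CE = 12 − 3.11×8.2 − 3.14×1.5 = -18.2 V < 0.2 V — the active assumption fails.
Re-solve with V_CE = 0.2 V. KCL at the emitter: V_E/R_E = (V_BB−0.7−V_E)/R_B + (V_CC−0.2−V_E)/R_C, giving V_E = 1.88 V.
I_C = (V_CC − 0.2 − V_E)/R_C = (11.8 − 1.88)/8.2 = 1.21 mA.
Check: I_B = (10.3 − 1.88)/180 = 0.0468 mA, and β·I_B = 4.68 mA > I_C, confirming saturation.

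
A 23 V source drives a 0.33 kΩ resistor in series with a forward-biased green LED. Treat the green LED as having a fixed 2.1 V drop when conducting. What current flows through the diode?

I ≈ 63 mA

KVL around the loop: 23 = V_D + I·R = 2.1 + I × 0.33 kΩ.
So I = (23 − 2.1) / 0.33 kΩ = 20.9 / 0.33 = 63.3 mA.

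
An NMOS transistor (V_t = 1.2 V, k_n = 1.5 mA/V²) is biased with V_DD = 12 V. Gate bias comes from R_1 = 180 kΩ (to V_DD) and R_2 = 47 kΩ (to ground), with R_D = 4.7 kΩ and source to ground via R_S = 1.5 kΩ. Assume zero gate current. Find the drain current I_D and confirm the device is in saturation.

V_G = V_DD·R_2/(R_1+R_2) = 12×47/227 = 2.48 V.
Assume saturation: I_D = (k_n/2)(V_GS − V_t)² with V_GS = V_G − I_D·R_S = 2.48 − 1.5·I_D.
Substituting gives 1.69·I_D² − 3.89·I_D + 1.24 = 0, with roots I_D = 0.381 or 1.92 mA.
The root I_D = 1.92 mA gives V_GS = -0.402 V ≤ V_t, so take I_D = 0.381 mA.
Then V_GS = 1.91 V and V_DS = V_DD − I_D(R_D+R_S) = 12 − 0.381×6.2 = 9.64 V.
Saturation requires V_DS ≥ V_GS − V_t = 0.713 V; 9.64 ≥ 0.713 ✓.

I_D ≈ 0.38 mA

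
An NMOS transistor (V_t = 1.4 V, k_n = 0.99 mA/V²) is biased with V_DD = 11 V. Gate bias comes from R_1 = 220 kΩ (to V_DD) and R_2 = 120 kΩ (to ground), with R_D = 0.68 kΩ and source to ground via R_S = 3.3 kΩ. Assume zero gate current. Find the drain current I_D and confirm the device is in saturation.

V_G = V_DD·R_2/(R_1+R_2) = 11×120/340 = 3.88 V.
Assume saturation: I_D = (k_n/2)(V_GS − V_t)² with V_GS = V_G − I_D·R_S = 3.88 − 3.3·I_D.
Substituting gives 5.39·I_D² − 9.11·I_D + 3.05 = 0, with roots I_D = 0.46 or 1.23 mA.
The root I_D = 1.23 mA gives V_GS = -0.176 V ≤ V_t, so take I_D = 0.46 mA.
Then V_GS = 2.36 V and V_DS = V_DD − I_D(R_D+R_S) = 11 − 0.46×3.98 = 9.17 V.
Saturation requires V_DS ≥ V_GS − V_t = 0.964 V; 9.17 ≥ 0.964 ✓.

I_D ≈ 0.46 mA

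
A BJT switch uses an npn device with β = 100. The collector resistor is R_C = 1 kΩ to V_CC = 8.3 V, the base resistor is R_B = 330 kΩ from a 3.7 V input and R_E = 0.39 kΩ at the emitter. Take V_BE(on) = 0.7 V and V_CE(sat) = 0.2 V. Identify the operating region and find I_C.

Assume active. Base-emitter loop: I_B = (V_BB − V_BE)/(R_B + (β+1)R_E) = (3.7 − 0.7)/(330 + 101×0.39) = 0.00812 mA.
I_C = β·I_B = 100×0.00812 = 0.812 mA.
V_CE = V_CC − I_C·R_C − I_E·R_E = 8.3 − 0.812×1 − 0.82×0.39 = 7.17 V > V_CE(sat), so the active-region assumption holds.

active; I_C ≈ 0.81 mA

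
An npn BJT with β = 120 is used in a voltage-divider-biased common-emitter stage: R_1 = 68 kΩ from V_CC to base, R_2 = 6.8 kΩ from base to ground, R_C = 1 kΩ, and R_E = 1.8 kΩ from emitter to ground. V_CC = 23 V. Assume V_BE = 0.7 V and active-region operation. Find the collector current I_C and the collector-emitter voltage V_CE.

Thevenize the base divider: V_Th = V_CC·R_2/(R_1+R_2) = 23×6.8/74.8 = 2.09 V, R_Th = R_1‖R_2 = 6.18 kΩ.
Base-emitter loop: V_Th = I_B·R_Th + V_BE + (β+1)I_B·R_E, so I_B = (2.09 − 0.7) / (6.18 + 121×1.8) = 0.00621 mA.
I_C = β·I_B = 120×0.00621 = 0.745 mA, and I_E = (β+1)I_B = 0.751 mA.
V_CE = V_CC − I_C·R_C − I_E·R_E = 23 − 0.745×1 − 0.751×1.8 = 20.9 V.
V_CE = 20.9 V > 0.2 V confirms active-region operation.

I_C ≈ 0.75 mA, V_CE ≈ 21 V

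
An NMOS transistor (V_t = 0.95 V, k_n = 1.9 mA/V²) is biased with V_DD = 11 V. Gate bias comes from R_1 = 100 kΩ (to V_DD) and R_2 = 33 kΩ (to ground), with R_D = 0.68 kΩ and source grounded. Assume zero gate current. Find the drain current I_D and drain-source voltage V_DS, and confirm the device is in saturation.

V_G = V_DD·R_2/(R_1+R_2) = 11×33/133 = 2.73 V. With the source grounded, V_GS = V_G = 2.73 V.
Assume saturation: I_D = (k_n/2)(V_GS − V_t)² = (1.9/2)×(2.73 − 0.95)² = 0.95×1.78² = 3.01 mA.
V_DS = V_DD − I_D·R_D = 11 − 3.01×0.68 = 8.95 V.
Saturation requires V_DS ≥ V_GS − V_t = 1.78 V; 8.95 ≥ 1.78 ✓.

I_D ≈ 3 mA, V_DS ≈ 9 V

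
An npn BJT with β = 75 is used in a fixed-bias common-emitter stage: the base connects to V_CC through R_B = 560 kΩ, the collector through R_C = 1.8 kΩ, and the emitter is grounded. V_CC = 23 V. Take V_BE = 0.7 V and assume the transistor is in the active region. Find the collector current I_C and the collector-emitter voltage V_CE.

Base loop: V_CC = I_B·R_B + V_BE, so I_B = (23 − 0.7)/560 kΩ = 0.0398 mA.
In the active region I_C = β·I_B = 75 × 0.0398 = 2.99 mA.
Collector loop: V_CE = V_CC − I_C·R_C = 23 − 2.99×1.8 = 17.6 V.
Since V_CE = 17.6 V > V_CE(sat) ≈ 0.2 V, the transistor is in the active region as assumed.

I_C ≈ 3 mA, V_CE ≈ 18 V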